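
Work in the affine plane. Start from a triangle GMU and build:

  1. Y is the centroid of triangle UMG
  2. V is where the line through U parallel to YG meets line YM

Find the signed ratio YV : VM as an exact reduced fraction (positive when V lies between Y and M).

YV:VM = -1/2

Work in coordinates with G = (0, 0), M = (1, 0), U = (0, 1).
1. Y is the centroid of triangle UMG ⇒ Y = (1/3, 1/3)
2. V is where the line through U parallel to YG meets line YM ⇒ V = (-1/3, 2/3)
V = Y + t·(M−Y) with t = -1, so YV:VM = t:(1−t) = -1:2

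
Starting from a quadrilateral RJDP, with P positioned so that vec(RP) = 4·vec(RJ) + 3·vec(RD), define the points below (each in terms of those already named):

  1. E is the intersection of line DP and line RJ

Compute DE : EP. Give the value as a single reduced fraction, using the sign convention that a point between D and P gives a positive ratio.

DE:EP = -1/3

Assign R = (0, 0), J = (1, 0), D = (0, 1), P = (4, 3) — the answer is frame-independent, so this choice is without loss of generality.
1. E is the intersection of line DP and line RJ ⇒ E = (-2, 0)
E = D + t·(P−D) with t = -1/2, so DE:EP = t:(1−t) = -1/2:3/2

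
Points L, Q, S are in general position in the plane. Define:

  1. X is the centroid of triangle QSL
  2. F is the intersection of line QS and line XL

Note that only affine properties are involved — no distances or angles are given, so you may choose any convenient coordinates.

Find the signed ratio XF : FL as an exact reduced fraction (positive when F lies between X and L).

XF:FL = -1/3

Assign L = (0, 0), Q = (1, 0), S = (0, 1) — the answer is frame-independent, so this choice is without loss of generality.
1. X is the centroid of triangle QSL ⇒ X = (1/3, 1/3)
2. F is the intersection of line QS and line XL ⇒ F = (1/2, 1/2)
F = X + t·(L−X) with t = -1/2, so XF:FL = t:(1−t) = -1/2:3/2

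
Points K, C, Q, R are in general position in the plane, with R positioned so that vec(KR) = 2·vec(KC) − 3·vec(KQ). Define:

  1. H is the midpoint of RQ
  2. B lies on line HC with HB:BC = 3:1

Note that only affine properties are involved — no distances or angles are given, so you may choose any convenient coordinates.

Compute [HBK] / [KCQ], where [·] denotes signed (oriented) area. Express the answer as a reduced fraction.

[HBK]:[KCQ] = 3/4

Choose coordinates K = (0, 0), C = (1, 0), Q = (0, 1), R = (2, -3).
1. H is the midpoint of RQ ⇒ H = (1, -1)
2. B lies on line HC with HB:BC = 3:1 ⇒ B = (1, -1/4)
2·[HBK] = 3/4, 2·[KCQ] = 1
[HBK]:[KCQ] = 3/4:1 = 3/4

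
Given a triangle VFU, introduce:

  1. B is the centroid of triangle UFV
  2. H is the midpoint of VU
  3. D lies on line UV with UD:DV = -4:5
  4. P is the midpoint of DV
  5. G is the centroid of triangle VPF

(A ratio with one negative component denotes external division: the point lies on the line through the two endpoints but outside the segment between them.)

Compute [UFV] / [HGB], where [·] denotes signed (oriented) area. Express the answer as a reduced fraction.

Work in coordinates with V = (0, 0), F = (1, 0), U = (0, 1).
1. B is the centroid of triangle UFV ⇒ B = (1/3, 1/3)
2. H is the midpoint of VU ⇒ H = (0, 1/2)
3. D lies on line UV with UD:DV = -4:5 ⇒ D = (0, 5)
4. P is the midpoint of DV ⇒ P = (0, 5/2)
5. G is the centroid of triangle VPF ⇒ G = (1/3, 5/6)
2·[UFV] = -1, 2·[HGB] = -1/6
[UFV]:[HGB] = -1:-1/6 = 6

[UFV]:[HGB] = 6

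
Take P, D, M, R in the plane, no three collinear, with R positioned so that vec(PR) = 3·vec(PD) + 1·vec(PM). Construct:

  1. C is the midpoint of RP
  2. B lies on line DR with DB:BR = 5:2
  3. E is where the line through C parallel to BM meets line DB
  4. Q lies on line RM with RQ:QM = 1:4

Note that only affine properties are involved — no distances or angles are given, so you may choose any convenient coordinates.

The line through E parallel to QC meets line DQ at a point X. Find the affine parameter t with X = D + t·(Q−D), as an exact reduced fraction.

t = -19/84

Set P = (0, 0), D = (1, 0), M = (0, 1), R = (3, 1); any affine frame gives the same invariant.
1. C is the midpoint of RP ⇒ C = (3/2, 1/2)
2. B lies on line DR with DB:BR = 5:2 ⇒ B = (17/7, 5/7)
3. E is where the line through C parallel to BM meets line DB ⇒ E = (40/21, 19/42)
4. Q lies on line RM with RQ:QM = 1:4 ⇒ Q = (12/5, 1)
through E parallel to QC: direction (-9/10, -1/2); meets DQ at X = (41/60, -19/84)
X = D + t·(Q−D) with t = -19/84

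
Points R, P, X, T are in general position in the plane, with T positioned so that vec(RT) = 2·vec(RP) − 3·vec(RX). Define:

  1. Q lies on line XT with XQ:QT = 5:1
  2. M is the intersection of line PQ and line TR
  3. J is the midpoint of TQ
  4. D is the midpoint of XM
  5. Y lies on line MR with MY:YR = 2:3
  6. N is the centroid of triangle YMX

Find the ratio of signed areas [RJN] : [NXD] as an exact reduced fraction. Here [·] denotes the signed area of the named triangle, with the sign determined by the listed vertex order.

[RJN]:[NXD] = -32/7

Assign R = (0, 0), P = (1, 0), X = (0, 1), T = (2, -3) — the answer is frame-independent, so this choice is without loss of generality.
1. Q lies on line XT with XQ:QT = 5:1 ⇒ Q = (5/3, -7/3)
2. M is the intersection of line PQ and line TR ⇒ M = (7/4, -21/8)
3. J is the midpoint of TQ ⇒ J = (11/6, -8/3)
4. D is the midpoint of XM ⇒ D = (7/8, -13/16)
5. Y lies on line MR with MY:YR = 2:3 ⇒ Y = (21/20, -63/40)
6. N is the centroid of triangle YMX ⇒ N = (14/15, -16/15)
2·[RJN] = 8/15, 2·[NXD] = -7/60
[RJN]:[NXD] = 8/15:-7/60 = -32/7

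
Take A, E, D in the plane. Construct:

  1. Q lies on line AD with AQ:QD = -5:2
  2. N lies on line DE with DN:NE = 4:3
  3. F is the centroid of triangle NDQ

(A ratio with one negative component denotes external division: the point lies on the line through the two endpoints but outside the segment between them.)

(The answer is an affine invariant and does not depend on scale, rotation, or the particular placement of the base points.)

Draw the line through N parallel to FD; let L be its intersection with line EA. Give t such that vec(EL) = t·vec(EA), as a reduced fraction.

t = 3

Work in coordinates with A = (0, 0), E = (1, 0), D = (0, 1).
1. Q lies on line AD with AQ:QD = -5:2 ⇒ Q = (0, 5/3)
2. N lies on line DE with DN:NE = 4:3 ⇒ N = (4/7, 3/7)
3. F is the centroid of triangle NDQ ⇒ F = (4/21, 65/63)
through N parallel to FD: direction (-4/21, -2/63); meets EA at L = (-2, 0)
L = E + t·(A−E) with t = 3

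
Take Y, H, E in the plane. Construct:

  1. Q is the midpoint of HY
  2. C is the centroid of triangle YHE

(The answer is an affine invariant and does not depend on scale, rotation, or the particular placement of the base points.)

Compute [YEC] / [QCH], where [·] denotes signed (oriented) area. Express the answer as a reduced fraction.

Choose coordinates Y = (0, 0), H = (1, 0), E = (0, 1).
1. Q is the midpoint of HY ⇒ Q = (1/2, 0)
2. C is the centroid of triangle YHE ⇒ C = (1/3, 1/3)
2·[YEC] = -1/3, 2·[QCH] = -1/6
[YEC]:[QCH] = -1/3:-1/6 = 2

[YEC]:[QCH] = 2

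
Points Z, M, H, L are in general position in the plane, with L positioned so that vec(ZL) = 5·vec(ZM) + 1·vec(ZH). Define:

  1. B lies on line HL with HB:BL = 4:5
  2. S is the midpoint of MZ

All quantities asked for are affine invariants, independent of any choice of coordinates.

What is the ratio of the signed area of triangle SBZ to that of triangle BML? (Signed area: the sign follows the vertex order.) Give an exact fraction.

[SBZ]:[BML] = 9/50

Assign Z = (0, 0), M = (1, 0), H = (0, 1), L = (5, 1) — the answer is frame-independent, so this choice is without loss of generality.
1. B lies on line HL with HB:BL = 4:5 ⇒ B = (20/9, 1)
2. S is the midpoint of MZ ⇒ S = (1/2, 0)
2·[SBZ] = 1/2, 2·[BML] = 25/9
[SBZ]:[BML] = 1/2:25/9 = 9/50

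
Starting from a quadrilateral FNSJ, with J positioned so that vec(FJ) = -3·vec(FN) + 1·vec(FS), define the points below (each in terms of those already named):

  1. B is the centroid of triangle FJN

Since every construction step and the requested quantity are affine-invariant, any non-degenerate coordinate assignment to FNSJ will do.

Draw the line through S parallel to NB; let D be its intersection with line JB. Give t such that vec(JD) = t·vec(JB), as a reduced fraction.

t = -3

Choose coordinates F = (0, 0), N = (1, 0), S = (0, 1), J = (-3, 1).
1. B is the centroid of triangle FJN ⇒ B = (-2/3, 1/3)
through S parallel to NB: direction (-5/3, 1/3); meets JB at D = (-10, 3)
D = J + t·(B−J) with t = -3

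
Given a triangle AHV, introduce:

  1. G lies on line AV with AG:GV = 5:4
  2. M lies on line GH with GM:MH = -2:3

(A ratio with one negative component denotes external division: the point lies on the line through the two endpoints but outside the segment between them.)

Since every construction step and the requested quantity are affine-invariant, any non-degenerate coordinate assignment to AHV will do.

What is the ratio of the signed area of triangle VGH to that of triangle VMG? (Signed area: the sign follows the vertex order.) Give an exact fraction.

Set A = (0, 0), H = (1, 0), V = (0, 1); any affine frame gives the same invariant.
1. G lies on line AV with AG:GV = 5:4 ⇒ G = (0, 5/9)
2. M lies on line GH with GM:MH = -2:3 ⇒ M = (-2, 5/3)
2·[VGH] = 4/9, 2·[VMG] = 8/9
[VGH]:[VMG] = 4/9:8/9 = 1/2

[VGH]:[VMG] = 1/2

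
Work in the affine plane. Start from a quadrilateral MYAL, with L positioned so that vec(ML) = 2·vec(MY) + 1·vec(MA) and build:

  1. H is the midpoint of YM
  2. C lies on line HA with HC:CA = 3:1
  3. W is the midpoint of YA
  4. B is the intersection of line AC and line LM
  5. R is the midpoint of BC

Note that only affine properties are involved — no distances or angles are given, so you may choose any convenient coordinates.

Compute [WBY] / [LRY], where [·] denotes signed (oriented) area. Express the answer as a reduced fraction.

[WBY]:[LRY] = 16/97

Choose coordinates M = (0, 0), Y = (1, 0), A = (0, 1), L = (2, 1).
1. H is the midpoint of YM ⇒ H = (1/2, 0)
2. C lies on line HA with HC:CA = 3:1 ⇒ C = (1/8, 3/4)
3. W is the midpoint of YA ⇒ W = (1/2, 1/2)
4. B is the intersection of line AC and line LM ⇒ B = (2/5, 1/5)
5. R is the midpoint of BC ⇒ R = (21/80, 19/40)
2·[WBY] = 1/5, 2·[LRY] = 97/80
[WBY]:[LRY] = 1/5:97/80 = 16/97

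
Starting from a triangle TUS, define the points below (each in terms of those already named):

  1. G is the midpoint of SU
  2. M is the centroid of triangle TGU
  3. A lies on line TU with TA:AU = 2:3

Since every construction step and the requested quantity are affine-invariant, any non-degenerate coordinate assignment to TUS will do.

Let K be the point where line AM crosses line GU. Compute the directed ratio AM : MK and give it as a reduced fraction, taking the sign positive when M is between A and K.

AM:MK = 4/5

Choose coordinates T = (0, 0), U = (1, 0), S = (0, 1).
1. G is the midpoint of SU ⇒ G = (1/2, 1/2)
2. M is the centroid of triangle TGU ⇒ M = (1/2, 1/6)
3. A lies on line TU with TA:AU = 2:3 ⇒ A = (2/5, 0)
line AM meets GU at K = (5/8, 3/8)
M = A + t·(K−A) with t = 4/9, so AM:MK = 4/9:5/9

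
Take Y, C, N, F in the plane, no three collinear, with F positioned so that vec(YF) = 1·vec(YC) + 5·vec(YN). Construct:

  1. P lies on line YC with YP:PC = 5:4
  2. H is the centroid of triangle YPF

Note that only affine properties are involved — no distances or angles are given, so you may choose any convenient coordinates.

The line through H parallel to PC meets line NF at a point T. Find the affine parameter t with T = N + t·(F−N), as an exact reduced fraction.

t = 1/6

Work in coordinates with Y = (0, 0), C = (1, 0), N = (0, 1), F = (1, 5).
1. P lies on line YC with YP:PC = 5:4 ⇒ P = (5/9, 0)
2. H is the centroid of triangle YPF ⇒ H = (14/27, 5/3)
through H parallel to PC: direction (4/9, 0); meets NF at T = (1/6, 5/3)
T = N + t·(F−N) with t = 1/6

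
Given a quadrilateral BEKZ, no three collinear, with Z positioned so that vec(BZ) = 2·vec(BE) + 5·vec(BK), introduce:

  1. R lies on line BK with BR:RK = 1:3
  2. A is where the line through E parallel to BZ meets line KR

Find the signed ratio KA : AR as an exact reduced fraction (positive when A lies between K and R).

Work in coordinates with B = (0, 0), E = (1, 0), K = (0, 1), Z = (2, 5).
1. R lies on line BK with BR:RK = 1:3 ⇒ R = (0, 1/4)
2. A is where the line through E parallel to BZ meets line KR ⇒ A = (0, -5/2)
A = K + t·(R−K) with t = 14/3, so KA:AR = t:(1−t) = 14/3:-11/3

KA:AR = -14/11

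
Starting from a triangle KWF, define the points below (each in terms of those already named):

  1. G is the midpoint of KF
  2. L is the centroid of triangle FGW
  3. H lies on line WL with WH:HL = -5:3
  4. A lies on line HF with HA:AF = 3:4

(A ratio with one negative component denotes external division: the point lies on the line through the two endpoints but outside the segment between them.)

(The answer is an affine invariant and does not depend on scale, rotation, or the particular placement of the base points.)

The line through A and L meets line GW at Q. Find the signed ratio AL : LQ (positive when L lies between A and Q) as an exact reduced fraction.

Set K = (0, 0), W = (1, 0), F = (0, 1); any affine frame gives the same invariant.
1. G is the midpoint of KF ⇒ G = (0, 1/2)
2. L is the centroid of triangle FGW ⇒ L = (1/3, 1/2)
3. H lies on line WL with WH:HL = -5:3 ⇒ H = (-2/3, 5/4)
4. A lies on line HF with HA:AF = 3:4 ⇒ A = (-8/21, 8/7)
line AL meets GW at Q = (3/4, 1/8)
L = A + t·(Q−A) with t = 12/19, so AL:LQ = 12/19:7/19

AL:LQ = 12/7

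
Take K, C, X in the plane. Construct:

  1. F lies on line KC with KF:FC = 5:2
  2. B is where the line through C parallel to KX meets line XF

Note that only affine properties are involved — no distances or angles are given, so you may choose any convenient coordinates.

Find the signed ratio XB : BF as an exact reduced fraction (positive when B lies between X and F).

XB:BF = -7/2

Choose coordinates K = (0, 0), C = (1, 0), X = (0, 1).
1. F lies on line KC with KF:FC = 5:2 ⇒ F = (5/7, 0)
2. B is where the line through C parallel to KX meets line XF ⇒ B = (1, -2/5)
B = X + t·(F−X) with t = 7/5, so XB:BF = t:(1−t) = 7/5:-2/5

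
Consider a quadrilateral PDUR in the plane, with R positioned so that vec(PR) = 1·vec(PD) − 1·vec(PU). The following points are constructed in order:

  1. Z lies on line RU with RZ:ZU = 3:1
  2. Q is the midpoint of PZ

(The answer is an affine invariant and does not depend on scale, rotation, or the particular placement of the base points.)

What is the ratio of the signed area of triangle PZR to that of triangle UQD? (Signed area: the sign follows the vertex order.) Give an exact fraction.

Set P = (0, 0), D = (1, 0), U = (0, 1), R = (1, -1); any affine frame gives the same invariant.
1. Z lies on line RU with RZ:ZU = 3:1 ⇒ Z = (1/4, 1/2)
2. Q is the midpoint of PZ ⇒ Q = (1/8, 1/4)
2·[PZR] = -3/4, 2·[UQD] = 5/8
[PZR]:[UQD] = -3/4:5/8 = -6/5

[PZR]:[UQD] = -6/5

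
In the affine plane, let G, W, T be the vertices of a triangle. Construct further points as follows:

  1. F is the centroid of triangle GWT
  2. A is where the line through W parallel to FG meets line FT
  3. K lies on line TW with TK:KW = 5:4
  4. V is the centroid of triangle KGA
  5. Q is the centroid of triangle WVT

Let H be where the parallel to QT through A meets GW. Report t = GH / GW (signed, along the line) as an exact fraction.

t = 68/159

Set G = (0, 0), W = (1, 0), T = (0, 1); any affine frame gives the same invariant.
1. F is the centroid of triangle GWT ⇒ F = (1/3, 1/3)
2. A is where the line through W parallel to FG meets line FT ⇒ A = (2/3, -1/3)
3. K lies on line TW with TK:KW = 5:4 ⇒ K = (5/9, 4/9)
4. V is the centroid of triangle KGA ⇒ V = (11/27, 1/27)
5. Q is the centroid of triangle WVT ⇒ Q = (38/81, 28/81)
through A parallel to QT: direction (-38/81, 53/81); meets GW at H = (68/159, 0)
H = G + t·(W−G) with t = 68/159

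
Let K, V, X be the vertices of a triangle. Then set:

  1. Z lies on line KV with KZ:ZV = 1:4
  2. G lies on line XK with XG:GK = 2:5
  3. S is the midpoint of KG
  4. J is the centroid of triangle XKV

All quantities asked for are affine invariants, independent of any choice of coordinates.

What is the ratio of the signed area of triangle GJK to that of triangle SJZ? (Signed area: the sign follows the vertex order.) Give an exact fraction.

Assign K = (0, 0), V = (1, 0), X = (0, 1) — the answer is frame-independent, so this choice is without loss of generality.
1. Z lies on line KV with KZ:ZV = 1:4 ⇒ Z = (1/5, 0)
2. G lies on line XK with XG:GK = 2:5 ⇒ G = (0, 5/7)
3. S is the midpoint of KG ⇒ S = (0, 5/14)
4. J is the centroid of triangle XKV ⇒ J = (1/3, 1/3)
2·[GJK] = -5/21, 2·[SJZ] = -4/35
[GJK]:[SJZ] = -5/21:-4/35 = 25/12

[GJK]:[SJZ] = 25/12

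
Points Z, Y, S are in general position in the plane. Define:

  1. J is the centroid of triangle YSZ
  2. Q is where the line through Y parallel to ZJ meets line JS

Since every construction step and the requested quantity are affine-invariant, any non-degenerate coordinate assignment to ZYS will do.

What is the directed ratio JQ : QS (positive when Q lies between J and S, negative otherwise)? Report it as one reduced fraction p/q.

JQ:QS = -1/2

Assign Z = (0, 0), Y = (1, 0), S = (0, 1) — the answer is frame-independent, so this choice is without loss of generality.
1. J is the centroid of triangle YSZ ⇒ J = (1/3, 1/3)
2. Q is where the line through Y parallel to ZJ meets line JS ⇒ Q = (2/3, -1/3)
Q = J + t·(S−J) with t = -1, so JQ:QS = t:(1−t) = -1:2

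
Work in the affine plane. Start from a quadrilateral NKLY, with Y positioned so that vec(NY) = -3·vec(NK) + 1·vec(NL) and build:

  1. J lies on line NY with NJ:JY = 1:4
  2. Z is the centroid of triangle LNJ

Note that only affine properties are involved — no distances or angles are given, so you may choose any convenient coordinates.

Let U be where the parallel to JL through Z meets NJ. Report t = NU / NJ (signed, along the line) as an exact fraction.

Work in coordinates with N = (0, 0), K = (1, 0), L = (0, 1), Y = (-3, 1).
1. J lies on line NY with NJ:JY = 1:4 ⇒ J = (-3/5, 1/5)
2. Z is the centroid of triangle LNJ ⇒ Z = (-1/5, 2/5)
through Z parallel to JL: direction (3/5, 4/5); meets NJ at U = (-2/5, 2/15)
U = N + t·(J−N) with t = 2/3

t = 2/3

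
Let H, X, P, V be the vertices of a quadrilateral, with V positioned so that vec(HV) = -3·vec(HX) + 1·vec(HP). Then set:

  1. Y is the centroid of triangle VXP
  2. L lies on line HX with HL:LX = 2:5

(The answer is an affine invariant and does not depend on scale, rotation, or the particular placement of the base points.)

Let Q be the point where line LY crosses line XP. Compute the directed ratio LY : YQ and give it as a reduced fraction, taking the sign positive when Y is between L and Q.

Assign H = (0, 0), X = (1, 0), P = (0, 1), V = (-3, 1) — the answer is frame-independent, so this choice is without loss of generality.
1. Y is the centroid of triangle VXP ⇒ Y = (-2/3, 2/3)
2. L lies on line HX with HL:LX = 2:5 ⇒ L = (2/7, 0)
line LY meets XP at Q = (8/3, -5/3)
Y = L + t·(Q−L) with t = -2/5, so LY:YQ = -2/5:7/5

LY:YQ = -2/7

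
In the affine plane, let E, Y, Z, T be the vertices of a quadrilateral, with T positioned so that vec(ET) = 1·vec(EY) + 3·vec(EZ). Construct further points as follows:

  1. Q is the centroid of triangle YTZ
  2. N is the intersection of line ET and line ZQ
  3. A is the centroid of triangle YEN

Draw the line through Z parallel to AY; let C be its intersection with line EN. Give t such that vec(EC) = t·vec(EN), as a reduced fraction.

t = 2/3

Assign E = (0, 0), Y = (1, 0), Z = (0, 1), T = (1, 3) — the answer is frame-independent, so this choice is without loss of generality.
1. Q is the centroid of triangle YTZ ⇒ Q = (2/3, 4/3)
2. N is the intersection of line ET and line ZQ ⇒ N = (2/5, 6/5)
3. A is the centroid of triangle YEN ⇒ A = (7/15, 2/5)
through Z parallel to AY: direction (8/15, -2/5); meets EN at C = (4/15, 4/5)
C = E + t·(N−E) with t = 2/3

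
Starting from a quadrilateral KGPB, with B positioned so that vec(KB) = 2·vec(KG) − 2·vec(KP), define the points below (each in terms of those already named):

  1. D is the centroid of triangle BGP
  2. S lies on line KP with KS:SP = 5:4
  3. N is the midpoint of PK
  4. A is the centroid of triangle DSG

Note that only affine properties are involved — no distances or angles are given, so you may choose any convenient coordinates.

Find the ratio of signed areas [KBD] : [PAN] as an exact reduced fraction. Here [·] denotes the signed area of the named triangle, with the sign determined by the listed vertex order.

[KBD]:[PAN] = -4

Choose coordinates K = (0, 0), G = (1, 0), P = (0, 1), B = (2, -2).
1. D is the centroid of triangle BGP ⇒ D = (1, -1/3)
2. S lies on line KP with KS:SP = 5:4 ⇒ S = (0, 5/9)
3. N is the midpoint of PK ⇒ N = (0, 1/2)
4. A is the centroid of triangle DSG ⇒ A = (2/3, 2/27)
2·[KBD] = 4/3, 2·[PAN] = -1/3
[KBD]:[PAN] = 4/3:-1/3 = -4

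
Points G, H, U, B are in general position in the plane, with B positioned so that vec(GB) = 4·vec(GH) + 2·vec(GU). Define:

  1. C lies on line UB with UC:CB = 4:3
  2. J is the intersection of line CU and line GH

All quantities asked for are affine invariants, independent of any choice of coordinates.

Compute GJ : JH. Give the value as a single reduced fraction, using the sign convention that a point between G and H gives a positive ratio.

Set G = (0, 0), H = (1, 0), U = (0, 1), B = (4, 2); any affine frame gives the same invariant.
1. C lies on line UB with UC:CB = 4:3 ⇒ C = (16/7, 11/7)
2. J is the intersection of line CU and line GH ⇒ J = (-4, 0)
J = G + t·(H−G) with t = -4, so GJ:JH = t:(1−t) = -4:5

GJ:JH = -4/5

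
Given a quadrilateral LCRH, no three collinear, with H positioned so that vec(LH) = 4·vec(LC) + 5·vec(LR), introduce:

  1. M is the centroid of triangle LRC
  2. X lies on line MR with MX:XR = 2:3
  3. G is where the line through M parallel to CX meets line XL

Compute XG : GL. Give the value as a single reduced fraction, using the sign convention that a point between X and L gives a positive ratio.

XG:GL = 2/7

Choose coordinates L = (0, 0), C = (1, 0), R = (0, 1), H = (4, 5).
1. M is the centroid of triangle LRC ⇒ M = (1/3, 1/3)
2. X lies on line MR with MX:XR = 2:3 ⇒ X = (1/5, 3/5)
3. G is where the line through M parallel to CX meets line XL ⇒ G = (7/45, 7/15)
G = X + t·(L−X) with t = 2/9, so XG:GL = t:(1−t) = 2/9:7/9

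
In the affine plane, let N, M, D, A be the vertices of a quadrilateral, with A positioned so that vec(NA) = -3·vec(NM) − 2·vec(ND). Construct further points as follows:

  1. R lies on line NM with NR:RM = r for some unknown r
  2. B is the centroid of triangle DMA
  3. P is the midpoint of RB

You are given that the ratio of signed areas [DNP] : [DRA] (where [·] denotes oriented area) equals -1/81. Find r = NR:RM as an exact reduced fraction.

r = 4

Set N = (0, 0), M = (1, 0), D = (0, 1), A = (-3, -2); any affine frame gives the same invariant.
1. With NR:RM = r, write λ = r/(r+1) so R = N + λ·(M−N); R is affine-linear in λ
2. B is the centroid of triangle DMA ⇒ B = (-2/3, -1/3)
3. P is the midpoint of RB ⇒ P is an affine combination of earlier points and hence also affine-linear in λ
Every point depending on R is an affine combination of R and λ-independent points, so each such coordinate is linear in λ; the λ² term in each signed area is a multiple of (M−N)×(M−N) = 0, so 2·[DNP] and 2·[DRA] are each linear in λ. Evaluating at λ=0 and λ=1:
  2·[DNP] = 1/2·λ − 1/3,   2·[DRA] = -3·λ − 3
So [DNP]:[DRA] = (1/2·λ − 1/3) / (-3·λ − 3). Setting this equal to -1/81:
  1/2·λ − 1/3 = -1/81·(-3·λ − 3)  ⇒  λ = 4/5
Then r = λ/(1−λ) = (4/5)/(1/5) = 4. Check: with r = 4, R = (4/5, 0) and [DNP]:[DRA] = -1/81 as required.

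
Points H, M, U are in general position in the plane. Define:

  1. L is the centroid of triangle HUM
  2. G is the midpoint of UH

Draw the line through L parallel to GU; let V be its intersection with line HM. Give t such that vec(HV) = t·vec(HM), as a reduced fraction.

t = 1/3

Set H = (0, 0), M = (1, 0), U = (0, 1); any affine frame gives the same invariant.
1. L is the centroid of triangle HUM ⇒ L = (1/3, 1/3)
2. G is the midpoint of UH ⇒ G = (0, 1/2)
through L parallel to GU: direction (0, 1/2); meets HM at V = (1/3, 0)
V = H + t·(M−H) with t = 1/3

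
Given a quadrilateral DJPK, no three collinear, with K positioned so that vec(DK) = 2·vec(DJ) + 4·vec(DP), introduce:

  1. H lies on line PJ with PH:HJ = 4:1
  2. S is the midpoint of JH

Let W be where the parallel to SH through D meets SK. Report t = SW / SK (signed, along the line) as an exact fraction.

t = -1/5

Choose coordinates D = (0, 0), J = (1, 0), P = (0, 1), K = (2, 4).
1. H lies on line PJ with PH:HJ = 4:1 ⇒ H = (4/5, 1/5)
2. S is the midpoint of JH ⇒ S = (9/10, 1/10)
through D parallel to SH: direction (-1/10, 1/10); meets SK at W = (17/25, -17/25)
W = S + t·(K−S) with t = -1/5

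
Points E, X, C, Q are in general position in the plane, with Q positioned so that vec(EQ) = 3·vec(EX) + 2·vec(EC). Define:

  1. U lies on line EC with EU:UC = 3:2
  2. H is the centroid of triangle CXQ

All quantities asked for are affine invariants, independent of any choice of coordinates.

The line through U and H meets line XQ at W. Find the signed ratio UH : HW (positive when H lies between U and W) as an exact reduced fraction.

Set E = (0, 0), X = (1, 0), C = (0, 1), Q = (3, 2); any affine frame gives the same invariant.
1. U lies on line EC with EU:UC = 3:2 ⇒ U = (0, 3/5)
2. H is the centroid of triangle CXQ ⇒ H = (4/3, 1)
line UH meets XQ at W = (16/7, 9/7)
H = U + t·(W−U) with t = 7/12, so UH:HW = 7/12:5/12

UH:HW = 7/5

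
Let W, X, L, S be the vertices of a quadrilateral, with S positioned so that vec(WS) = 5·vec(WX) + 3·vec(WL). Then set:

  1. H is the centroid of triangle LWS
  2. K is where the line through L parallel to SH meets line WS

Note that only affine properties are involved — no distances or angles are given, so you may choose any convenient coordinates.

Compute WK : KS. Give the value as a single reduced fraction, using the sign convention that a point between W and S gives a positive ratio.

Work in coordinates with W = (0, 0), X = (1, 0), L = (0, 1), S = (5, 3).
1. H is the centroid of triangle LWS ⇒ H = (5/3, 4/3)
2. K is where the line through L parallel to SH meets line WS ⇒ K = (10, 6)
K = W + t·(S−W) with t = 2, so WK:KS = t:(1−t) = 2:-1

WK:KS = -2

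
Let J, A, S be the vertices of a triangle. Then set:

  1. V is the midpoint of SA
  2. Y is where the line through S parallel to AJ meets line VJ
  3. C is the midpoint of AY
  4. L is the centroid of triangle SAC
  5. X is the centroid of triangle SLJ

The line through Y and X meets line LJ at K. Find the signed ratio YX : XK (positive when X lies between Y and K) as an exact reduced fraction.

YX:XK = -1/4

Assign J = (0, 0), A = (1, 0), S = (0, 1) — the answer is frame-independent, so this choice is without loss of generality.
1. V is the midpoint of SA ⇒ V = (1/2, 1/2)
2. Y is where the line through S parallel to AJ meets line VJ ⇒ Y = (1, 1)
3. C is the midpoint of AY ⇒ C = (1, 1/2)
4. L is the centroid of triangle SAC ⇒ L = (2/3, 1/2)
5. X is the centroid of triangle SLJ ⇒ X = (2/9, 1/2)
line YX meets LJ at K = (10/3, 5/2)
X = Y + t·(K−Y) with t = -1/3, so YX:XK = -1/3:4/3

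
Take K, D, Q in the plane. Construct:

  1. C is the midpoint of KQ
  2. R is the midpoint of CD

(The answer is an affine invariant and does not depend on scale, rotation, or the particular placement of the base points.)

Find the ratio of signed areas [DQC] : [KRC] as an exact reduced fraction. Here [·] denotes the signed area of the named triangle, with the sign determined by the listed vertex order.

Set K = (0, 0), D = (1, 0), Q = (0, 1); any affine frame gives the same invariant.
1. C is the midpoint of KQ ⇒ C = (0, 1/2)
2. R is the midpoint of CD ⇒ R = (1/2, 1/4)
2·[DQC] = 1/2, 2·[KRC] = 1/4
[DQC]:[KRC] = 1/2:1/4 = 2

[DQC]:[KRC] = 2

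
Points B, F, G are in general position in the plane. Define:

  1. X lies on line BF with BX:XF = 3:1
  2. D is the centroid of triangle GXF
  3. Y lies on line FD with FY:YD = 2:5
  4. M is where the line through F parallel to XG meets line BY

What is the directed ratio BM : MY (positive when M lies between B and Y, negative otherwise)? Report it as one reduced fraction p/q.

BM:MY = -21

Assign B = (0, 0), F = (1, 0), G = (0, 1) — the answer is frame-independent, so this choice is without loss of generality.
1. X lies on line BF with BX:XF = 3:1 ⇒ X = (3/4, 0)
2. D is the centroid of triangle GXF ⇒ D = (7/12, 1/3)
3. Y lies on line FD with FY:YD = 2:5 ⇒ Y = (37/42, 2/21)
4. M is where the line through F parallel to XG meets line BY ⇒ M = (37/40, 1/10)
M = B + t·(Y−B) with t = 21/20, so BM:MY = t:(1−t) = 21/20:-1/20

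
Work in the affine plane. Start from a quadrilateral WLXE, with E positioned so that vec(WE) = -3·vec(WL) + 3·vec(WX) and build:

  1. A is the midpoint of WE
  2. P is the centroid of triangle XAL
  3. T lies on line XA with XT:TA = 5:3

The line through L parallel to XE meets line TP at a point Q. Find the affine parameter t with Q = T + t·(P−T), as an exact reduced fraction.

t = -3/5

Work in coordinates with W = (0, 0), L = (1, 0), X = (0, 1), E = (-3, 3).
1. A is the midpoint of WE ⇒ A = (-3/2, 3/2)
2. P is the centroid of triangle XAL ⇒ P = (-1/6, 5/6)
3. T lies on line XA with XT:TA = 5:3 ⇒ T = (-15/16, 21/16)
through L parallel to XE: direction (-3, 2); meets TP at Q = (-7/5, 8/5)
Q = T + t·(P−T) with t = -3/5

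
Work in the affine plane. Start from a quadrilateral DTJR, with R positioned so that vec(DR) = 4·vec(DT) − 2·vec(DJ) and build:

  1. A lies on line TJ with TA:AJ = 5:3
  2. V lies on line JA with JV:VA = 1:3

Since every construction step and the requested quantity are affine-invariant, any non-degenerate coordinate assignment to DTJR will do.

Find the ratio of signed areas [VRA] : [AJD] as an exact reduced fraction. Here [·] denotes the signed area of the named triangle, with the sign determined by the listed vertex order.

[VRA]:[AJD] = -3/4

Work in coordinates with D = (0, 0), T = (1, 0), J = (0, 1), R = (4, -2).
1. A lies on line TJ with TA:AJ = 5:3 ⇒ A = (3/8, 5/8)
2. V lies on line JA with JV:VA = 1:3 ⇒ V = (3/32, 29/32)
2·[VRA] = -9/32, 2·[AJD] = 3/8
[VRA]:[AJD] = -9/32:3/8 = -3/4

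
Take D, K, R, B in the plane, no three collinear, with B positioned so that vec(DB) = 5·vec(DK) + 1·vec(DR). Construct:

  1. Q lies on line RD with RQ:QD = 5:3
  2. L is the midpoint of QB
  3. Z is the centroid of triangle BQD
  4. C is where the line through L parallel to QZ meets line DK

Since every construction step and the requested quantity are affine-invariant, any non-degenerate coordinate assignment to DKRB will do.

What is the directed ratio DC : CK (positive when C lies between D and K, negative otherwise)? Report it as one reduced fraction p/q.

DC:CK = -45/49

Work in coordinates with D = (0, 0), K = (1, 0), R = (0, 1), B = (5, 1).
1. Q lies on line RD with RQ:QD = 5:3 ⇒ Q = (0, 3/8)
2. L is the midpoint of QB ⇒ L = (5/2, 11/16)
3. Z is the centroid of triangle BQD ⇒ Z = (5/3, 11/24)
4. C is where the line through L parallel to QZ meets line DK ⇒ C = (-45/4, 0)
C = D + t·(K−D) with t = -45/4, so DC:CK = t:(1−t) = -45/4:49/4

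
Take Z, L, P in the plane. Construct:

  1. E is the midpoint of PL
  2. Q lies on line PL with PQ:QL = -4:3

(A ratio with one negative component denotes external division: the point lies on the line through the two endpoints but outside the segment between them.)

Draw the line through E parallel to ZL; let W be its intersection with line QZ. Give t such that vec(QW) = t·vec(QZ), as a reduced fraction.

Choose coordinates Z = (0, 0), L = (1, 0), P = (0, 1).
1. E is the midpoint of PL ⇒ E = (1/2, 1/2)
2. Q lies on line PL with PQ:QL = -4:3 ⇒ Q = (4, -3)
through E parallel to ZL: direction (1, 0); meets QZ at W = (-2/3, 1/2)
W = Q + t·(Z−Q) with t = 7/6

t = 7/6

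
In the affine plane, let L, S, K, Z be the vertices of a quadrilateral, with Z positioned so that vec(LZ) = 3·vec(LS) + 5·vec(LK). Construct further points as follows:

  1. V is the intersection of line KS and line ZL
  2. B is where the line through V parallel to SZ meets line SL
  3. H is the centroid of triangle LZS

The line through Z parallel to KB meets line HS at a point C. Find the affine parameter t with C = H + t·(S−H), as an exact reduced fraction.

Choose coordinates L = (0, 0), S = (1, 0), K = (0, 1), Z = (3, 5).
1. V is the intersection of line KS and line ZL ⇒ V = (3/8, 5/8)
2. B is where the line through V parallel to SZ meets line SL ⇒ B = (1/8, 0)
3. H is the centroid of triangle LZS ⇒ H = (4/3, 5/3)
through Z parallel to KB: direction (1/8, -1); meets HS at C = (34/13, 105/13)
C = H + t·(S−H) with t = -50/13

t = -50/13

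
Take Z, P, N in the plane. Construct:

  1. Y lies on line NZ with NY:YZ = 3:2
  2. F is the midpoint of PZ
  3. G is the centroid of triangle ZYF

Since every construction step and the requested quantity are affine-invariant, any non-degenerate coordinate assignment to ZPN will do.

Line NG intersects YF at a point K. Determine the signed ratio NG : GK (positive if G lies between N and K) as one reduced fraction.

Set Z = (0, 0), P = (1, 0), N = (0, 1); any affine frame gives the same invariant.
1. Y lies on line NZ with NY:YZ = 3:2 ⇒ Y = (0, 2/5)
2. F is the midpoint of PZ ⇒ F = (1/2, 0)
3. G is the centroid of triangle ZYF ⇒ G = (1/6, 2/15)
line NG meets YF at K = (3/22, 16/55)
G = N + t·(K−N) with t = 11/9, so NG:GK = 11/9:-2/9

NG:GK = -11/2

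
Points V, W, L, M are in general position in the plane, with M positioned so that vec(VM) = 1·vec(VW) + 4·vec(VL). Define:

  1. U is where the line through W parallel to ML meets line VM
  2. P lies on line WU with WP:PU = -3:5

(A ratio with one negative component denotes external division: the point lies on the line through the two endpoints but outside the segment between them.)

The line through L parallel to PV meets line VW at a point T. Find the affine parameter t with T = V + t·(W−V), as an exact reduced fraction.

Assign V = (0, 0), W = (1, 0), L = (0, 1), M = (1, 4) — the answer is frame-independent, so this choice is without loss of generality.
1. U is where the line through W parallel to ML meets line VM ⇒ U = (-3, -12)
2. P lies on line WU with WP:PU = -3:5 ⇒ P = (7, 18)
through L parallel to PV: direction (-7, -18); meets VW at T = (-7/18, 0)
T = V + t·(W−V) with t = -7/18

t = -7/18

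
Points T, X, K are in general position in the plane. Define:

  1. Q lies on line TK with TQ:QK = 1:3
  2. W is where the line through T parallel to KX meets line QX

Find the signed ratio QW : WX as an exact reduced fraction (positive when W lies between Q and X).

Choose coordinates T = (0, 0), X = (1, 0), K = (0, 1).
1. Q lies on line TK with TQ:QK = 1:3 ⇒ Q = (0, 1/4)
2. W is where the line through T parallel to KX meets line QX ⇒ W = (-1/3, 1/3)
W = Q + t·(X−Q) with t = -1/3, so QW:WX = t:(1−t) = -1/3:4/3

QW:WX = -1/4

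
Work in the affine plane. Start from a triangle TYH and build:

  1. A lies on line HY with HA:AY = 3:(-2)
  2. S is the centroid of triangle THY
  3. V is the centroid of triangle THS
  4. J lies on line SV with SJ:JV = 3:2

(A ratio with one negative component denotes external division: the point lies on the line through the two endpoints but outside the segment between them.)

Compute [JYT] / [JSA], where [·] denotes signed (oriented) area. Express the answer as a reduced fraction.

[JYT]:[JSA] = 3

Set T = (0, 0), Y = (1, 0), H = (0, 1); any affine frame gives the same invariant.
1. A lies on line HY with HA:AY = 3:(-2) ⇒ A = (3, -2)
2. S is the centroid of triangle THY ⇒ S = (1/3, 1/3)
3. V is the centroid of triangle THS ⇒ V = (1/9, 4/9)
4. J lies on line SV with SJ:JV = 3:2 ⇒ J = (1/5, 2/5)
2·[JYT] = -2/5, 2·[JSA] = -2/15
[JYT]:[JSA] = -2/5:-2/15 = 3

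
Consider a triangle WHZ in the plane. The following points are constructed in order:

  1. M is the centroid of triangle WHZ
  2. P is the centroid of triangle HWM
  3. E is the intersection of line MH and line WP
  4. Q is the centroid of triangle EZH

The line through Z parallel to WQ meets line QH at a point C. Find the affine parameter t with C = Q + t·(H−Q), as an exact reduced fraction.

t = -10/7

Assign W = (0, 0), H = (1, 0), Z = (0, 1) — the answer is frame-independent, so this choice is without loss of generality.
1. M is the centroid of triangle WHZ ⇒ M = (1/3, 1/3)
2. P is the centroid of triangle HWM ⇒ P = (4/9, 1/9)
3. E is the intersection of line MH and line WP ⇒ E = (2/3, 1/6)
4. Q is the centroid of triangle EZH ⇒ Q = (5/9, 7/18)
through Z parallel to WQ: direction (5/9, 7/18); meets QH at C = (-5/63, 17/18)
C = Q + t·(H−Q) with t = -10/7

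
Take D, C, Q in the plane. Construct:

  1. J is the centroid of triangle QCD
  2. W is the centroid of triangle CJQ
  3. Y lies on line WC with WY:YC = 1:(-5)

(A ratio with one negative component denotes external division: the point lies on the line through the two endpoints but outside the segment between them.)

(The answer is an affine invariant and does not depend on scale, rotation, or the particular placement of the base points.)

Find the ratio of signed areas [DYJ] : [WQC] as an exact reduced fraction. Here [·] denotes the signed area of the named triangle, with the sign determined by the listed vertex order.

Assign D = (0, 0), C = (1, 0), Q = (0, 1) — the answer is frame-independent, so this choice is without loss of generality.
1. J is the centroid of triangle QCD ⇒ J = (1/3, 1/3)
2. W is the centroid of triangle CJQ ⇒ W = (4/9, 4/9)
3. Y lies on line WC with WY:YC = 1:(-5) ⇒ Y = (11/36, 5/9)
2·[DYJ] = -1/12, 2·[WQC] = -1/9
[DYJ]:[WQC] = -1/12:-1/9 = 3/4

[DYJ]:[WQC] = 3/4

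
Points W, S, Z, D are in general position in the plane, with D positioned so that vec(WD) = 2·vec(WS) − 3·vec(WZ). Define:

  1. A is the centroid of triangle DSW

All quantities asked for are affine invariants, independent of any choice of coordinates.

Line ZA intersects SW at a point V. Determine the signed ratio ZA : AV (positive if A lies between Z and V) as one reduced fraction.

ZA:AV = -2

Choose coordinates W = (0, 0), S = (1, 0), Z = (0, 1), D = (2, -3).
1. A is the centroid of triangle DSW ⇒ A = (1, -1)
line ZA meets SW at V = (1/2, 0)
A = Z + t·(V−Z) with t = 2, so ZA:AV = 2:-1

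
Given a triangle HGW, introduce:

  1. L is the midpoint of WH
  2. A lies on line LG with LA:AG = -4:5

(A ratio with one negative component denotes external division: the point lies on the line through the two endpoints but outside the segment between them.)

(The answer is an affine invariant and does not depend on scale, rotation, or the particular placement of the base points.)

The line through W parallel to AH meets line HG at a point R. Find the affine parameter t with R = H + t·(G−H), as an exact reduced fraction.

t = 8/5

Work in coordinates with H = (0, 0), G = (1, 0), W = (0, 1).
1. L is the midpoint of WH ⇒ L = (0, 1/2)
2. A lies on line LG with LA:AG = -4:5 ⇒ A = (-4, 5/2)
through W parallel to AH: direction (4, -5/2); meets HG at R = (8/5, 0)
R = H + t·(G−H) with t = 8/5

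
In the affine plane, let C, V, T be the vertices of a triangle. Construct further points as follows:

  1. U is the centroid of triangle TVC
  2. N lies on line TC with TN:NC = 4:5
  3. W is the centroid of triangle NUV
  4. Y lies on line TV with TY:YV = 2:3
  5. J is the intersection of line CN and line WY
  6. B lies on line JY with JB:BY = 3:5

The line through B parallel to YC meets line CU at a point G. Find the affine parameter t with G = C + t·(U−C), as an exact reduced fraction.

Set C = (0, 0), V = (1, 0), T = (0, 1); any affine frame gives the same invariant.
1. U is the centroid of triangle TVC ⇒ U = (1/3, 1/3)
2. N lies on line TC with TN:NC = 4:5 ⇒ N = (0, 5/9)
3. W is the centroid of triangle NUV ⇒ W = (4/9, 8/27)
4. Y lies on line TV with TY:YV = 2:3 ⇒ Y = (2/5, 3/5)
5. J is the intersection of line CN and line WY ⇒ J = (0, 10/3)
6. B lies on line JY with JB:BY = 3:5 ⇒ B = (3/20, 277/120)
through B parallel to YC: direction (-2/5, -3/5); meets CU at G = (-25/6, -25/6)
G = C + t·(U−C) with t = -25/2

t = -25/2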